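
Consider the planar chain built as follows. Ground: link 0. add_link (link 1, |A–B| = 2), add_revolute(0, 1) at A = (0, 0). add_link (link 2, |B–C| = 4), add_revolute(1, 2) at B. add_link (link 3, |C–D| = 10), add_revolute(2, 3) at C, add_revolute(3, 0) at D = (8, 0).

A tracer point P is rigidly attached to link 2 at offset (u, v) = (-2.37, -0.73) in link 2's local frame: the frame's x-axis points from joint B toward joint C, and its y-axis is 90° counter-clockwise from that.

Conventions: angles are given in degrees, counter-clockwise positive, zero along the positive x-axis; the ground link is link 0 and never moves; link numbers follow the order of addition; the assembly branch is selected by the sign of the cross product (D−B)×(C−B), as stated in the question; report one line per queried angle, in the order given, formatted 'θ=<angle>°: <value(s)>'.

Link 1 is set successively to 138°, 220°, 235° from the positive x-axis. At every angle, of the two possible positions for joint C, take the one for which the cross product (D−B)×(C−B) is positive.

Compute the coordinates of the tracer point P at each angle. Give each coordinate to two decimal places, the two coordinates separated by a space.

A=(0,0), D=(8.00,0)
θ=138°: B = A + 2.00·(cos138°, sin138°) = (-1.4863, 1.3383)
θ=138°: |BD| = 9.5802
θ=138°: circle(B,4.00) ∩ circle(D,10.00): a=0.4061, h=3.9793
θ=138°:   candidates: C₊=(-0.5283,5.2219) cross=38.123; C₋=(-1.6401,-2.6588) cross=-38.123
θ=138°:   branch + wants cross > 0 → take C=(-0.5283,5.2219) (cross=38.123)
θ=138°: ex = (C−B)/|BC| = (0.2395,0.9709); ey = (-0.9709,0.2395)
θ=138°: P = B + -2.37·ex + -0.73·ey = (-1.3451,-1.1376)
θ=220°: B = A + 2.00·(cos220°, sin220°) = (-1.5321, -1.2856)
θ=220°: |BD| = 9.6184
θ=220°: circle(B,4.00) ∩ circle(D,10.00): a=0.4426, h=3.9754
θ=220°:   candidates: C₊=(-1.6248,2.7133) cross=38.237; C₋=(-0.5622,-5.1662) cross=-38.237
θ=220°:   branch + wants cross > 0 → take C=(-1.6248,2.7133) (cross=38.237)
θ=220°: ex = (C−B)/|BC| = (-0.0232,0.9997); ey = (-0.9997,-0.0232)
θ=220°: P = B + -2.37·ex + -0.73·ey = (-0.7473,-3.6380)
θ=235°: B = A + 2.00·(cos235°, sin235°) = (-1.1472, -1.6383)
θ=235°: |BD| = 9.2927
θ=235°: circle(B,4.00) ∩ circle(D,10.00): a=0.1267, h=3.9980
θ=235°:   candidates: C₊=(-1.7273,2.3194) cross=37.152; C₋=(-0.3176,-5.5513) cross=-37.152
θ=235°:   branch + wants cross > 0 → take C=(-1.7273,2.3194) (cross=37.152)
θ=235°: ex = (C−B)/|BC| = (-0.1450,0.9894); ey = (-0.9894,-0.1450)
θ=235°: P = B + -2.37·ex + -0.73·ey = (-0.0811,-3.8774)

θ=138°: -1.35 -1.14
θ=220°: -0.75 -3.64
θ=235°: -0.08 -3.88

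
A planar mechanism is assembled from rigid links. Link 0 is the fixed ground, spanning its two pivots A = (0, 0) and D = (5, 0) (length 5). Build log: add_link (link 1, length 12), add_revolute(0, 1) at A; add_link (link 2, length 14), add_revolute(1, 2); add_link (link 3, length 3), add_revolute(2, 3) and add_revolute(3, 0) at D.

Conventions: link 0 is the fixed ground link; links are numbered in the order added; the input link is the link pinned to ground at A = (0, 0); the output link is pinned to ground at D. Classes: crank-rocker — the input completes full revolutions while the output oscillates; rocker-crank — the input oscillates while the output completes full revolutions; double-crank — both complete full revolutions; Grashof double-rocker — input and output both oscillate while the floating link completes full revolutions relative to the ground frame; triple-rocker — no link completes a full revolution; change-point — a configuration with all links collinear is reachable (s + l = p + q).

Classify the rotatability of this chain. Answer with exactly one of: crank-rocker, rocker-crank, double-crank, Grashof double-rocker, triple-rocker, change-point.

lengths: ground=5, input=12, coupler=14, output=3
sorted: s=3 (shortest), l=14 (longest), p+q=17
s + l = 17 vs p + q = 17
s + l = p + q → change-point (collinear configuration reachable)

change-point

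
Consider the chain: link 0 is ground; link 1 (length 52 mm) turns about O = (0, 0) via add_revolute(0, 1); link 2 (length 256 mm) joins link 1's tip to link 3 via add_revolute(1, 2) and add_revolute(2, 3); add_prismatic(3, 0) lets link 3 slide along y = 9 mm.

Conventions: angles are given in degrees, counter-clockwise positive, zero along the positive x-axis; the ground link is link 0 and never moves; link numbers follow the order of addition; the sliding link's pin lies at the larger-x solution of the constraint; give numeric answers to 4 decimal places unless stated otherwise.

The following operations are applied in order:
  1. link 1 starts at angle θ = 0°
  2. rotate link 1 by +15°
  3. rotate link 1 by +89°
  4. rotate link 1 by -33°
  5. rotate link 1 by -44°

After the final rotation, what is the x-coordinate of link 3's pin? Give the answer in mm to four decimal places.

geometry: r = 52 mm, L = 256 mm, e = 9 mm; θ starts at 0°
rotate link 1 by +15°: θ ← 0° +15° = 15°
rotate link 1 by +89°: θ ← 15° +89° = 104°
rotate link 1 by -33°: θ ← 104° -33° = 71°
rotate link 1 by -44°: θ ← 71° -44° = 27°
crank pin P = (r cos θ, r sin θ) = (46.332339, 23.607506)
h = r sin θ − e = 23.607506 − 9 = 14.607506
x = r cos θ + √(L² − h²) = 46.332339 + 255.582904 = 301.915243

301.9152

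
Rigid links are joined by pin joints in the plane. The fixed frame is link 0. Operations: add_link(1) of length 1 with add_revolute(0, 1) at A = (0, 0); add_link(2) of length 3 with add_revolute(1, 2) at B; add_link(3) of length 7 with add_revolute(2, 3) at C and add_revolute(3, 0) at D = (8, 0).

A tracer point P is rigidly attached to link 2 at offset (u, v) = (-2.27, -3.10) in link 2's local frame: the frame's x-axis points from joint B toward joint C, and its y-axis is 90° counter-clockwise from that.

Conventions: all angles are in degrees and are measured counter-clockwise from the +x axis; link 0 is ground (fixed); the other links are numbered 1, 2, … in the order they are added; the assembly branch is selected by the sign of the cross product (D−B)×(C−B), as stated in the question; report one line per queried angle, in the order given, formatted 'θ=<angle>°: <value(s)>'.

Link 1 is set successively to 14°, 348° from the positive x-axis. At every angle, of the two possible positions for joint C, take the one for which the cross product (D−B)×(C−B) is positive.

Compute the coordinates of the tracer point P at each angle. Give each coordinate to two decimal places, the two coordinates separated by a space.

A=(0,0), D=(8.00,0)
θ=14°: B = A + 1.00·(cos14°, sin14°) = (0.9703, 0.2419)
θ=14°: |BD| = 7.0339
θ=14°: circle(B,3.00) ∩ circle(D,7.00): a=0.6735, h=2.9234
θ=14°:   candidates: C₊=(1.7440,3.1404) cross=20.563; C₋=(1.5429,-2.7029) cross=-20.563
θ=14°:   branch + wants cross > 0 → take C=(1.7440,3.1404) (cross=20.563)
θ=14°: ex = (C−B)/|BC| = (0.2579,0.9662); ey = (-0.9662,0.2579)
θ=14°: P = B + -2.27·ex + -3.10·ey = (3.3800,-2.7508)
θ=348°: B = A + 1.00·(cos348°, sin348°) = (0.9781, -0.2079)
θ=348°: |BD| = 7.0249
θ=348°: circle(B,3.00) ∩ circle(D,7.00): a=0.6655, h=2.9253
θ=348°:   candidates: C₊=(1.5567,2.7358) cross=20.550; C₋=(1.7299,-3.1122) cross=-20.550
θ=348°:   branch + wants cross > 0 → take C=(1.5567,2.7358) (cross=20.550)
θ=348°: ex = (C−B)/|BC| = (0.1929,0.9812); ey = (-0.9812,0.1929)
θ=348°: P = B + -2.27·ex + -3.10·ey = (3.5821,-3.0332)

θ=14°: 3.38 -2.75
θ=348°: 3.58 -3.03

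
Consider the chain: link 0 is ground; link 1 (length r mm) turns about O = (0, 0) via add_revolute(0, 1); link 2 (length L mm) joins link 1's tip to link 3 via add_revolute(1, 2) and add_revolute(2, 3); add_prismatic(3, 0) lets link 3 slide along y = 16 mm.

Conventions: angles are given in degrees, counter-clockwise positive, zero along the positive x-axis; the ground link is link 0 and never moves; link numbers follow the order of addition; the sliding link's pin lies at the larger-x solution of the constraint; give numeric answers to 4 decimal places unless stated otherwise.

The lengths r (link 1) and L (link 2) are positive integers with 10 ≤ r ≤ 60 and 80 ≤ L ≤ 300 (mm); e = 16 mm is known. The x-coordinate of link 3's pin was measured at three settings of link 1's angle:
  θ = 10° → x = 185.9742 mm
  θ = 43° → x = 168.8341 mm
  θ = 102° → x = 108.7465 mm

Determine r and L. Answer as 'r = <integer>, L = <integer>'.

constraint per measurement: (x − r cos θ)² + (r sin θ − e)² = L²
subtracting the θ₁ and θ₂ equations cancels the r² and L² terms:
r = (x₁² − x₂²) / (2[(x₁cos θ₁ + e sin θ₁) − (x₂cos θ₂ + e sin θ₂)]) = 58.9999 → r = 59
L² = (x₁ − r cos θ₁)² + (r sin θ₁ − e)² = 16383.9929 → L = 128.0000 → L = 128
check at θ₃=102°: x = 108.7465 (printed 108.7465) ✓

r = 59, L = 128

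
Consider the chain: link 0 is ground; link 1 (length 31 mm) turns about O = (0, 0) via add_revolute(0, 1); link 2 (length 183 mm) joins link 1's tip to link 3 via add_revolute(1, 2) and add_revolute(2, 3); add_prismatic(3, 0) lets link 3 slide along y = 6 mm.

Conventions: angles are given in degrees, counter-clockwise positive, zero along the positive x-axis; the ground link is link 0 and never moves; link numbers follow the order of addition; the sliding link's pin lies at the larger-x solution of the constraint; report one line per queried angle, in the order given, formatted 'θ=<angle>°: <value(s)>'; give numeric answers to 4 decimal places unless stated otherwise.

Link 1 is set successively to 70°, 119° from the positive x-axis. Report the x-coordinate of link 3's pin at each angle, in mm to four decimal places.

geometry: r = 31 mm, L = 183 mm, e = 6 mm
θ=70°: crank pin P = (r cos θ, r sin θ) = (10.602624, 29.130471)
θ=70°: h = r sin θ − e = 29.130471 − 6 = 23.130471
θ=70°: x = r cos θ + √(L² − h²) = 10.602624 + 181.532315 = 192.134939
θ=119°: crank pin P = (r cos θ, r sin θ) = (-15.029098, 27.113211)
θ=119°: h = r sin θ − e = 27.113211 − 6 = 21.113211
θ=119°: x = r cos θ + √(L² − h²) = -15.029098 + 181.777975 = 166.748877

θ=70°: 192.1349
θ=119°: 166.7489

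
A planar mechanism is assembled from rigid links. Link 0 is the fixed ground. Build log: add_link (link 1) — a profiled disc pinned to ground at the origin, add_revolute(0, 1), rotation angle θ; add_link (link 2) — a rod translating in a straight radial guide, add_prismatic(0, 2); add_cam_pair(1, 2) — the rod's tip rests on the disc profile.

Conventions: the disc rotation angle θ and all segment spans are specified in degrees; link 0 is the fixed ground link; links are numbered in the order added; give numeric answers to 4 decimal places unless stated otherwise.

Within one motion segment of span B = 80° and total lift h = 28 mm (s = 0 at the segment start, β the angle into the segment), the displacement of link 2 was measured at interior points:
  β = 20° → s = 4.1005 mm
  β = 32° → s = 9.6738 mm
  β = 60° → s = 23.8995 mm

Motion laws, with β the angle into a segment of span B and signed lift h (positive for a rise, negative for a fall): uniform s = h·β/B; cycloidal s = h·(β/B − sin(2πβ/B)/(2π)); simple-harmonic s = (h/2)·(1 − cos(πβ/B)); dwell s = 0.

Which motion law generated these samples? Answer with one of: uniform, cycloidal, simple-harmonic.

candidates at β/B = r: uniform s = h·r (linear in β); cycloidal s = h·(r − sin(2πr)/(2π)); simple-harmonic s = (h/2)(1 − cos(πr))
β=20°: printed 4.1005 | uniform 7.0000, cycloidal 2.5437, simple-harmonic 4.1005
β=32°: printed 9.6738 | uniform 11.2000, cycloidal 8.5806, simple-harmonic 9.6738
β=60°: printed 23.8995 | uniform 21.0000, cycloidal 25.4563, simple-harmonic 23.8995
only one law matches every sample → simple-harmonic

simple-harmonic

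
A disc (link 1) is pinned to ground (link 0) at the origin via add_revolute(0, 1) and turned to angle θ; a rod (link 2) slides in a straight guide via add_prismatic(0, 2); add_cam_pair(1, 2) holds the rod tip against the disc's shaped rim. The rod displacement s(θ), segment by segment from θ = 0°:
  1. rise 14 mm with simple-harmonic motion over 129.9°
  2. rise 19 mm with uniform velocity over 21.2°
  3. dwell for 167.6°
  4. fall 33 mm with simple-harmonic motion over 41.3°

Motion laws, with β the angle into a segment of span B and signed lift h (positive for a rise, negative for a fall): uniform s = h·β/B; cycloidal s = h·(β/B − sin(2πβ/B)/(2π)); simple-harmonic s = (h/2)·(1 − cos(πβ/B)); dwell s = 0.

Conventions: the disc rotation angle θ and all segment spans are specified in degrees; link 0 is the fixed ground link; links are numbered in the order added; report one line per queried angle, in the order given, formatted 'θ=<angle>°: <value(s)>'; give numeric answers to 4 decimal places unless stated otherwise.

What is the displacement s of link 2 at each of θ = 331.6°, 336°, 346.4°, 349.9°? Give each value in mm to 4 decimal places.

segment 1 (0° to 129.9°, simple-harmonic, h = 14) is passed completely: s = 0.0000 + (14) = 14.0000
segment 2 (129.9° to 151.1°, uniform, h = 19) is passed completely: s = 14.0000 + (19) = 33.0000
segment 3 (151.1° to 318.7°, dwell): s unchanged at 33.0000
θ = 331.6° falls in segment 4 (318.7° to 360°, simple-harmonic, h = -33): β = 331.6 − 318.7 = 12.9°, B = 41.3°; Δs = -33/2·(1 − cos(π·0.3123)) = -7.3266; s = 33.0000 − 7.3266 = 25.6734
θ = 336° falls in segment 4 (318.7° to 360°, simple-harmonic, h = -33): β = 336 − 318.7 = 17.3°, B = 41.3°; Δs = -33/2·(1 − cos(π·0.4189)) = -12.3407; s = 33.0000 − 12.3407 = 20.6593
θ = 346.4° falls in segment 4 (318.7° to 360°, simple-harmonic, h = -33): β = 346.4 − 318.7 = 27.7°, B = 41.3°; Δs = -33/2·(1 − cos(π·0.6707)) = -24.9305; s = 33.0000 − 24.9305 = 8.0695
θ = 349.9° falls in segment 4 (318.7° to 360°, simple-harmonic, h = -33): β = 349.9 − 318.7 = 31.2°, B = 41.3°; Δs = -33/2·(1 − cos(π·0.7554)) = -28.3652; s = 33.0000 − 28.3652 = 4.6348

θ=331.6°: 25.6734
θ=336°: 20.6593
θ=346.4°: 8.0695
θ=349.9°: 4.6348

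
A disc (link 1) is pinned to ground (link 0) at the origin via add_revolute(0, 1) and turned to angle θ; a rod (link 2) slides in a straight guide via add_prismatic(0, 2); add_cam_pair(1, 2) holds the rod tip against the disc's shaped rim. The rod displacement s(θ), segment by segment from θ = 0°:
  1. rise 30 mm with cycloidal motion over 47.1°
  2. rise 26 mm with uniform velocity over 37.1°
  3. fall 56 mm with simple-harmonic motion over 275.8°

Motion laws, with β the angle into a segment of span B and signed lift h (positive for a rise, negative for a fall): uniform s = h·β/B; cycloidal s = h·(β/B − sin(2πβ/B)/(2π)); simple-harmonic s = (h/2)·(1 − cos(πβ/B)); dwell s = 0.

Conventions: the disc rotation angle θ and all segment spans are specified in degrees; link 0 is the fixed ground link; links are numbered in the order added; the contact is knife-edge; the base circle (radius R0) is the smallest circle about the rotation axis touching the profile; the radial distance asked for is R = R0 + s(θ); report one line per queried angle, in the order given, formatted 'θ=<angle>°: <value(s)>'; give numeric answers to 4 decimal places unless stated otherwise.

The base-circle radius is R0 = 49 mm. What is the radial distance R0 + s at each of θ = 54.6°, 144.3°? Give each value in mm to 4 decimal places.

segment 1 (0° to 47.1°, cycloidal, h = 30) is passed completely: s = 0.0000 + (30) = 30.0000
θ = 54.6° falls in segment 2 (47.1° to 84.2°, uniform, h = 26): β = 54.6 − 47.1 = 7.5°, B = 37.1°; Δs = 26·7.5/37.1 = 5.2561; s = 30.0000 + 5.2561 = 35.2561
segment 2 (47.1° to 84.2°, uniform, h = 26) is passed completely: s = 30.0000 + (26) = 56.0000
θ = 144.3° falls in segment 3 (84.2° to 360°, simple-harmonic, h = -56): β = 144.3 − 84.2 = 60.1°, B = 275.8°; Δs = -56/2·(1 − cos(π·0.2179)) = -6.3090; s = 56.0000 − 6.3090 = 49.6910
θ=54.6°: R = R0 + s = 49 + 35.2561 = 84.2561
θ=144.3°: R = R0 + s = 49 + 49.6910 = 98.6910

θ=54.6°: 84.2561
θ=144.3°: 98.6910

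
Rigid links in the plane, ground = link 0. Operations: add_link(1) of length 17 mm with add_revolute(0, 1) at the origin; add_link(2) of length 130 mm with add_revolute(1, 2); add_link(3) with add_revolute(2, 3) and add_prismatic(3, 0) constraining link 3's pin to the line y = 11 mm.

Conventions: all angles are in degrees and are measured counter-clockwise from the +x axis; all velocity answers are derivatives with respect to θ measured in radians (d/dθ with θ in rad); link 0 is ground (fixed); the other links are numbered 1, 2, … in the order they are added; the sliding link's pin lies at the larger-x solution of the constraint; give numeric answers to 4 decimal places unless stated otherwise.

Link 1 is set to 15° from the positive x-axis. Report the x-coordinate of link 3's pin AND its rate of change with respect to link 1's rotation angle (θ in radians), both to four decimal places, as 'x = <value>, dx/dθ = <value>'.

geometry: r = 17 mm, L = 130 mm, e = 11 mm
crank pin P = (r cos θ, r sin θ) = (16.420739, 4.399924)
h = r sin θ − e = 4.399924 − 11 = -6.600076
x = r cos θ + √(L² − h²) = 16.420739 + 129.832350 = 146.253089
dx/dθ = −r sin θ − h·r cos θ/√(L² − h²) (θ in radians; h = -6.600076) = -3.565169

x = 146.2531, dx/dθ = -3.5652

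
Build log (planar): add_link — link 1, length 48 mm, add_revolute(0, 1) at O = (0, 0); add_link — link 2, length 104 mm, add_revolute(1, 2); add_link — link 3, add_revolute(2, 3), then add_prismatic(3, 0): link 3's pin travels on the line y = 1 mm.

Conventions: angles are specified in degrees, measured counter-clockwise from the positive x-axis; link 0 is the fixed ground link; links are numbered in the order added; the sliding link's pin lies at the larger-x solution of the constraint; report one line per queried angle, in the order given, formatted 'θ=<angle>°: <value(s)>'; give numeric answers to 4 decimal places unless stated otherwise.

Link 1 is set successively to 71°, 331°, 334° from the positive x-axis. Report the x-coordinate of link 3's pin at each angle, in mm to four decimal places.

geometry: r = 48 mm, L = 104 mm, e = 1 mm
θ=71°: crank pin P = (r cos θ, r sin θ) = (15.627271, 45.384892)
θ=71°: h = r sin θ − e = 45.384892 − 1 = 44.384892
θ=71°: x = r cos θ + √(L² − h²) = 15.627271 + 94.053078 = 109.680349
θ=331°: crank pin P = (r cos θ, r sin θ) = (41.981746, -23.270862)
θ=331°: h = r sin θ − e = -23.270862 − 1 = -24.270862
θ=331°: x = r cos θ + √(L² − h²) = 41.981746 + 101.128261 = 143.110007
θ=334°: crank pin P = (r cos θ, r sin θ) = (43.142114, -21.041815)
θ=334°: h = r sin θ − e = -21.041815 − 1 = -22.041815
θ=334°: x = r cos θ + √(L² − h²) = 43.142114 + 101.637387 = 144.779501

θ=71°: 109.6803
θ=331°: 143.1100
θ=334°: 144.7795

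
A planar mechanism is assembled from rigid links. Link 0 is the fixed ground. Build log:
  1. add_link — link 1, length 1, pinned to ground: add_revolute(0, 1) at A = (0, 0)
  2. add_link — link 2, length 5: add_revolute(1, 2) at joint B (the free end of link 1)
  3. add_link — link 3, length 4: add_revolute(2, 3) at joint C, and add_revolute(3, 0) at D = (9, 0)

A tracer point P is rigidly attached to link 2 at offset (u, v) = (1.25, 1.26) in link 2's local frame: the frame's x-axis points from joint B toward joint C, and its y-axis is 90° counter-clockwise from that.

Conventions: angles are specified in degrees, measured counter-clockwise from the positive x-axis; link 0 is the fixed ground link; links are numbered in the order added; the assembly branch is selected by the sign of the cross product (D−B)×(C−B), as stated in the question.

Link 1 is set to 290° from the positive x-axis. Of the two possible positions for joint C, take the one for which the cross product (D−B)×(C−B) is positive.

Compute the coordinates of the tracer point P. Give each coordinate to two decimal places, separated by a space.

A=(0,0), D=(9.00,0)
B = A + 1.00·(cos290°, sin290°) = (0.3420, -0.9397)
|BD| = 8.7088
circle(B,5.00) ∩ circle(D,4.00): a=4.8711, h=1.1279
  candidates: C₊=(5.0630,0.7072) cross=9.822; C₋=(5.3064,-1.5354) cross=-9.822
  branch + wants cross > 0 → take C=(5.0630,0.7072) (cross=9.822)
ex = (C−B)/|BC| = (0.9442,0.3294); ey = (-0.3294,0.9442)
P = B + 1.25·ex + 1.26·ey = (1.1073,0.6617)

1.11 0.66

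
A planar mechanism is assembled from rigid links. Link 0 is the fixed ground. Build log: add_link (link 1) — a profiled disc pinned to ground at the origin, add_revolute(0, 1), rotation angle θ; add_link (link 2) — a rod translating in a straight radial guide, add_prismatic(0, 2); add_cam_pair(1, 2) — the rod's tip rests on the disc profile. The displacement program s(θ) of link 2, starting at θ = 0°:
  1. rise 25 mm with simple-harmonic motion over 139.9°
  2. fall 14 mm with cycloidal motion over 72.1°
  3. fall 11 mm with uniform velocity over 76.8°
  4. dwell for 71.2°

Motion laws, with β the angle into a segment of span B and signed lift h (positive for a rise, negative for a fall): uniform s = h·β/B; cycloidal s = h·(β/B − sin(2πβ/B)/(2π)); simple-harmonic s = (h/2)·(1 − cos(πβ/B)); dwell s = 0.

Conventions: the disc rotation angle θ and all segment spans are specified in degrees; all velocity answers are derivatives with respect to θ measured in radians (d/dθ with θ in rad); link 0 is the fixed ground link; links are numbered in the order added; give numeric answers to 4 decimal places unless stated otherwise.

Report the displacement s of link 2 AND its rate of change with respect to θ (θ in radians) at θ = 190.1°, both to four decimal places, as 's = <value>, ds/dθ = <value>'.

seg 1 [0°–139.9°] simple-harmonic, h=25: full span → s += 25 → s = 25.0000
seg 2 [139.9°–212°] cycloidal, h=-14: θ=190.1° here. β=50.2, B=72.1. -14·(0.6963 − sin(2π·0.6963)/(2π)) = -11.8499 → s = 13.1501
velocity in seg [139.9°–212°] (cycloidal), θ in radians: β = 50.2° = 0.8762 rad, B = 72.1° = 1.2584 rad; ds/dθ = (h/B)(1 − cos(2πβ/B)) = ((-14)/1.2584)(1 − cos(2π·0.6963)) = -14.811316 mm/rad

s = 13.1501, ds/dθ = -14.8113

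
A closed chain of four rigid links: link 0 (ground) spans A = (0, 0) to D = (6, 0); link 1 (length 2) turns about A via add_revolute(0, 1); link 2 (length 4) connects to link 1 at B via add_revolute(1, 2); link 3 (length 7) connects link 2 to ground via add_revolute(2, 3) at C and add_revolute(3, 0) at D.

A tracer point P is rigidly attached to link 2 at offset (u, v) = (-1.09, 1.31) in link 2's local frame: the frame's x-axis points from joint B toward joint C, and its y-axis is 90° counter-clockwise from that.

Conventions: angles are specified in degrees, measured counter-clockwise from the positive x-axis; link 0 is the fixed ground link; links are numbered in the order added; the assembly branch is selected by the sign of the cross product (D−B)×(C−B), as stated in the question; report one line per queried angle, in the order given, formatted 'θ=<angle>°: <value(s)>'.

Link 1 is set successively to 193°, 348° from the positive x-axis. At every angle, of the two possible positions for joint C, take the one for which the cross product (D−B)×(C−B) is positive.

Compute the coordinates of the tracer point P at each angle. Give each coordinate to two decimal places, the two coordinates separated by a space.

A=(0,0), D=(6.00,0)
θ=193°: B = A + 2.00·(cos193°, sin193°) = (-1.9487, -0.4499)
θ=193°: |BD| = 7.9615
θ=193°: circle(B,4.00) ∩ circle(D,7.00): a=1.9082, h=3.5155
θ=193°:   candidates: C₊=(-0.2422,3.1678) cross=27.988; C₋=(0.1551,-3.8519) cross=-27.988
θ=193°:   branch + wants cross > 0 → take C=(-0.2422,3.1678) (cross=27.988)
θ=193°: ex = (C−B)/|BC| = (0.4266,0.9044); ey = (-0.9044,0.4266)
θ=193°: P = B + -1.09·ex + 1.31·ey = (-3.5986,-0.8768)
θ=348°: B = A + 2.00·(cos348°, sin348°) = (1.9563, -0.4158)
θ=348°: |BD| = 4.0650
θ=348°: circle(B,4.00) ∩ circle(D,7.00): a=-2.0265, h=3.4487
θ=348°:   candidates: C₊=(-0.4123,2.8075) cross=14.019; C₋=(0.2932,-4.0537) cross=-14.019
θ=348°:   branch + wants cross > 0 → take C=(-0.4123,2.8075) (cross=14.019)
θ=348°: ex = (C−B)/|BC| = (-0.5922,0.8058); ey = (-0.8058,-0.5922)
θ=348°: P = B + -1.09·ex + 1.31·ey = (1.5461,-2.0699)

θ=193°: -3.60 -0.88
θ=348°: 1.55 -2.07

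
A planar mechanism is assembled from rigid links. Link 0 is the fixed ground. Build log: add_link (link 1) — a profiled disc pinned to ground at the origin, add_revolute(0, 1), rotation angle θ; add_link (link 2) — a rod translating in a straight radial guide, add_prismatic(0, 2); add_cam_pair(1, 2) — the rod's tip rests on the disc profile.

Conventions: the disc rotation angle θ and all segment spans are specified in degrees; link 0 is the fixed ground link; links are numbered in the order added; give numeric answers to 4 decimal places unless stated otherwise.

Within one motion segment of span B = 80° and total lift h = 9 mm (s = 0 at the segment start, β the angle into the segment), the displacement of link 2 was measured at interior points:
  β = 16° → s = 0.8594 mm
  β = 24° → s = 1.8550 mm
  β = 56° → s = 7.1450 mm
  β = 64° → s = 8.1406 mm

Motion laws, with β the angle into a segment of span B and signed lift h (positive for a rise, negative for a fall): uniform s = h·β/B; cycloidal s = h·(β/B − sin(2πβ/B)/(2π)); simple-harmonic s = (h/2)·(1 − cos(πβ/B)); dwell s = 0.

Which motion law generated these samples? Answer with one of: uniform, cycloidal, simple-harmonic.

candidates at β/B = r: uniform s = h·r (linear in β); cycloidal s = h·(r − sin(2πr)/(2π)); simple-harmonic s = (h/2)(1 − cos(πr))
β=16°: printed 0.8594 | uniform 1.8000, cycloidal 0.4377, simple-harmonic 0.8594
β=24°: printed 1.8550 | uniform 2.7000, cycloidal 1.3377, simple-harmonic 1.8550
β=56°: printed 7.1450 | uniform 6.3000, cycloidal 7.6623, simple-harmonic 7.1450
β=64°: printed 8.1406 | uniform 7.2000, cycloidal 8.5623, simple-harmonic 8.1406
only one law matches every sample → simple-harmonic

simple-harmonic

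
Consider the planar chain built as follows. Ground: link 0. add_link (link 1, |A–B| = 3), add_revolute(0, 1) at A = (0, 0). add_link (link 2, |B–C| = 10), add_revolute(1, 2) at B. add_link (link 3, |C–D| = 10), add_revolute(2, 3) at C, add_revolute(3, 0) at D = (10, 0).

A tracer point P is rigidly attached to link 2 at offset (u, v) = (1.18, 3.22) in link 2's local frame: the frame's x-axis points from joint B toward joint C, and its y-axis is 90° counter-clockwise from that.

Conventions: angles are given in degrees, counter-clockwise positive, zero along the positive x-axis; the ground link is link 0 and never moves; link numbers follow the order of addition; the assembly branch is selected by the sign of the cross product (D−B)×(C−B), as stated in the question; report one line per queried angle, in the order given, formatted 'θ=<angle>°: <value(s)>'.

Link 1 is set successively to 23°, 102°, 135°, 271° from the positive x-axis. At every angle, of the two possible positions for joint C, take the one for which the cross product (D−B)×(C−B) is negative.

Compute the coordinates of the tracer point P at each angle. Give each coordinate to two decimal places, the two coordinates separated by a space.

A=(0,0), D=(10.00,0)
θ=23°: B = A + 3.00·(cos23°, sin23°) = (2.7615, 1.1722)
θ=23°: |BD| = 7.3328
θ=23°: circle(B,10.00) ∩ circle(D,10.00): a=3.6664, h=9.3036
θ=23°:   candidates: C₊=(7.8680,9.7701) cross=68.222; C₋=(4.8935,-8.5979) cross=-68.222
θ=23°:   branch - wants cross < 0 → take C=(4.8935,-8.5979) (cross=-68.222)
θ=23°: ex = (C−B)/|BC| = (0.2132,-0.9770); ey = (0.9770,0.2132)
θ=23°: P = B + 1.18·ex + 3.22·ey = (6.1591,0.7058)
θ=102°: B = A + 3.00·(cos102°, sin102°) = (-0.6237, 2.9344)
θ=102°: |BD| = 11.0216
θ=102°: circle(B,10.00) ∩ circle(D,10.00): a=5.5108, h=8.3445
θ=102°:   candidates: C₊=(6.9098,9.5106) cross=91.970; C₋=(2.4664,-6.5761) cross=-91.970
θ=102°:   branch - wants cross < 0 → take C=(2.4664,-6.5761) (cross=-91.970)
θ=102°: ex = (C−B)/|BC| = (0.3090,-0.9511); ey = (0.9511,0.3090)
θ=102°: P = B + 1.18·ex + 3.22·ey = (2.8033,2.8072)
θ=135°: B = A + 3.00·(cos135°, sin135°) = (-2.1213, 2.1213)
θ=135°: |BD| = 12.3055
θ=135°: circle(B,10.00) ∩ circle(D,10.00): a=6.1528, h=7.8831
θ=135°:   candidates: C₊=(5.2983,8.8258) cross=97.006; C₋=(2.5804,-6.7044) cross=-97.006
θ=135°:   branch - wants cross < 0 → take C=(2.5804,-6.7044) (cross=-97.006)
θ=135°: ex = (C−B)/|BC| = (0.4702,-0.8826); ey = (0.8826,0.4702)
θ=135°: P = B + 1.18·ex + 3.22·ey = (1.2754,2.5938)
θ=271°: B = A + 3.00·(cos271°, sin271°) = (0.0524, -2.9995)
θ=271°: |BD| = 10.3900
θ=271°: circle(B,10.00) ∩ circle(D,10.00): a=5.1950, h=8.5447
θ=271°:   candidates: C₊=(2.5594,6.6811) cross=88.780; C₋=(7.4930,-9.6806) cross=-88.780
θ=271°:   branch - wants cross < 0 → take C=(7.4930,-9.6806) (cross=-88.780)
θ=271°: ex = (C−B)/|BC| = (0.7441,-0.6681); ey = (0.6681,0.7441)
θ=271°: P = B + 1.18·ex + 3.22·ey = (3.0817,-1.3920)

θ=23°: 6.16 0.71
θ=102°: 2.80 2.81
θ=135°: 1.28 2.59
θ=271°: 3.08 -1.39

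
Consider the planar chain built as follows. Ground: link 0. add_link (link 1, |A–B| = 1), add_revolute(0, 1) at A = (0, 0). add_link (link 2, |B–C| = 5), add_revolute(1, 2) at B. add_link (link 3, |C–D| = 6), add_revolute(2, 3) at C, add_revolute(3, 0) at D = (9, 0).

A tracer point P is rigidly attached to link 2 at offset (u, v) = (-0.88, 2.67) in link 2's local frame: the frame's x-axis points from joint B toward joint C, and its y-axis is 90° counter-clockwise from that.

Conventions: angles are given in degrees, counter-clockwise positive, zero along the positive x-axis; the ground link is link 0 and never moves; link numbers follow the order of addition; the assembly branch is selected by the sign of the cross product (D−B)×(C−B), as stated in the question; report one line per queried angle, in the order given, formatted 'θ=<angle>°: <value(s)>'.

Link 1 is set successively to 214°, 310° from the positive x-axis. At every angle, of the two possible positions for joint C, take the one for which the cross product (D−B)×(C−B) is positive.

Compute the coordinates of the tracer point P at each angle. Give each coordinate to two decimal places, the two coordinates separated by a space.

A=(0,0), D=(9.00,0)
θ=214°: B = A + 1.00·(cos214°, sin214°) = (-0.8290, -0.5592)
θ=214°: |BD| = 9.8449
θ=214°: circle(B,5.00) ∩ circle(D,6.00): a=4.3638, h=2.4407
θ=214°:   candidates: C₊=(3.3891,2.1255) cross=24.029; C₋=(3.6664,-2.7481) cross=-24.029
θ=214°:   branch + wants cross > 0 → take C=(3.3891,2.1255) (cross=24.029)
θ=214°: ex = (C−B)/|BC| = (0.8436,0.5369); ey = (-0.5369,0.8436)
θ=214°: P = B + -0.88·ex + 2.67·ey = (-3.0050,1.2208)
θ=310°: B = A + 1.00·(cos310°, sin310°) = (0.6428, -0.7660)
θ=310°: |BD| = 8.3922
θ=310°: circle(B,5.00) ∩ circle(D,6.00): a=3.5408, h=3.5303
θ=310°:   candidates: C₊=(3.8465,3.0727) cross=29.627; C₋=(4.4910,-3.9584) cross=-29.627
θ=310°:   branch + wants cross > 0 → take C=(3.8465,3.0727) (cross=29.627)
θ=310°: ex = (C−B)/|BC| = (0.6407,0.7678); ey = (-0.7678,0.6407)
θ=310°: P = B + -0.88·ex + 2.67·ey = (-1.9710,0.2691)

θ=214°: -3.01 1.22
θ=310°: -1.97 0.27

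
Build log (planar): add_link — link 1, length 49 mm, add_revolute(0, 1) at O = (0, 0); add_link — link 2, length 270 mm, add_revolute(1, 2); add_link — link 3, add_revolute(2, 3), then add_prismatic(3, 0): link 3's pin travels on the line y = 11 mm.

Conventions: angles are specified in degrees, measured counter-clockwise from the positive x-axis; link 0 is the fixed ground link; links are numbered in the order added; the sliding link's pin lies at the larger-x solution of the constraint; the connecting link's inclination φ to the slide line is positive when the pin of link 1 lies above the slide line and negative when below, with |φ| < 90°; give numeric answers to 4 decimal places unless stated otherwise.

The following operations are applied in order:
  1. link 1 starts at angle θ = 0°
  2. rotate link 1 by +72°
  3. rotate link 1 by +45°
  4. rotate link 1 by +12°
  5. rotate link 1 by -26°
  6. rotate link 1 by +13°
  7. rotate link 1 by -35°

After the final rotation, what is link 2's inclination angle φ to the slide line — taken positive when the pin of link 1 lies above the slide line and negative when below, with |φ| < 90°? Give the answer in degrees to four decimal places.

geometry: r = 49 mm, L = 270 mm, e = 11 mm; θ starts at 0°
rotate link 1 by +72°: θ ← 0° +72° = 72°
rotate link 1 by +45°: θ ← 72° +45° = 117°
rotate link 1 by +12°: θ ← 117° +12° = 129°
rotate link 1 by -26°: θ ← 129° -26° = 103°
rotate link 1 by +13°: θ ← 103° +13° = 116°
rotate link 1 by -35°: θ ← 116° -35° = 81°
h = r sin θ − e = 48.396729 − 11 = 37.396729
sin φ = h / L = 37.396729 / 270 = 0.13850640
φ = arcsin(0.13850640) = 7.961427°

7.9614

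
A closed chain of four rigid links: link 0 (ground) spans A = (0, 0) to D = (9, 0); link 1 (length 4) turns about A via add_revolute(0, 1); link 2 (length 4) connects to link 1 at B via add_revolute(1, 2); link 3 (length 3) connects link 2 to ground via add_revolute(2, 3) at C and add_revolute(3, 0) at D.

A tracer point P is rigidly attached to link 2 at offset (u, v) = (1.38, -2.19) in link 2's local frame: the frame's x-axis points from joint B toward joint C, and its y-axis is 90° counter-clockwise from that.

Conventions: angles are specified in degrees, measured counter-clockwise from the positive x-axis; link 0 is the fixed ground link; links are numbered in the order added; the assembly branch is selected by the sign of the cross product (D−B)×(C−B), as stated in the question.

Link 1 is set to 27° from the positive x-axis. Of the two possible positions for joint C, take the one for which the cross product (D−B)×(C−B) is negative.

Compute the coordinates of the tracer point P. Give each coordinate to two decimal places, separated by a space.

A=(0,0), D=(9.00,0)
B = A + 4.00·(cos27°, sin27°) = (3.5640, 1.8160)
|BD| = 5.7313
circle(B,4.00) ∩ circle(D,3.00): a=3.4763, h=1.9787
  candidates: C₊=(7.4882,2.5912) cross=11.340; C₋=(6.2343,-1.1622) cross=-11.340
  branch - wants cross < 0 → take C=(6.2343,-1.1622) (cross=-11.340)
ex = (C−B)/|BC| = (0.6676,-0.7446); ey = (0.7446,0.6676)
P = B + 1.38·ex + -2.19·ey = (2.8547,-0.6735)

2.85 -0.67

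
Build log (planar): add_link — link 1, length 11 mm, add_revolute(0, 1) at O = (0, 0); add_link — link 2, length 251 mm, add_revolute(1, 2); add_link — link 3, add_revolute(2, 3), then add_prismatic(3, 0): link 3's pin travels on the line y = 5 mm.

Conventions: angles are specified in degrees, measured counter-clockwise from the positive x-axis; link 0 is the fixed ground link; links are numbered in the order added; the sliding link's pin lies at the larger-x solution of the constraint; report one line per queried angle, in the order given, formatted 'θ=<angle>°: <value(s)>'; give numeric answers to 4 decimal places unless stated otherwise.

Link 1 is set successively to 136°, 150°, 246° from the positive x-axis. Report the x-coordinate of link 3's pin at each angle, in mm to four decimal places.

geometry: r = 11 mm, L = 251 mm, e = 5 mm
θ=136°: crank pin P = (r cos θ, r sin θ) = (-7.912738, 7.641242)
θ=136°: h = r sin θ − e = 7.641242 − 5 = 2.641242
θ=136°: x = r cos θ + √(L² − h²) = -7.912738 + 250.986103 = 243.073365
θ=150°: crank pin P = (r cos θ, r sin θ) = (-9.526279, 5.500000)
θ=150°: h = r sin θ − e = 5.500000 − 5 = 0.500000
θ=150°: x = r cos θ + √(L² − h²) = -9.526279 + 250.999502 = 241.473223
θ=246°: crank pin P = (r cos θ, r sin θ) = (-4.474103, -10.049000)
θ=246°: h = r sin θ − e = -10.049000 − 5 = -15.049000
θ=246°: x = r cos θ + √(L² − h²) = -4.474103 + 250.548454 = 246.074351

θ=136°: 243.0734
θ=150°: 241.4732
θ=246°: 246.0744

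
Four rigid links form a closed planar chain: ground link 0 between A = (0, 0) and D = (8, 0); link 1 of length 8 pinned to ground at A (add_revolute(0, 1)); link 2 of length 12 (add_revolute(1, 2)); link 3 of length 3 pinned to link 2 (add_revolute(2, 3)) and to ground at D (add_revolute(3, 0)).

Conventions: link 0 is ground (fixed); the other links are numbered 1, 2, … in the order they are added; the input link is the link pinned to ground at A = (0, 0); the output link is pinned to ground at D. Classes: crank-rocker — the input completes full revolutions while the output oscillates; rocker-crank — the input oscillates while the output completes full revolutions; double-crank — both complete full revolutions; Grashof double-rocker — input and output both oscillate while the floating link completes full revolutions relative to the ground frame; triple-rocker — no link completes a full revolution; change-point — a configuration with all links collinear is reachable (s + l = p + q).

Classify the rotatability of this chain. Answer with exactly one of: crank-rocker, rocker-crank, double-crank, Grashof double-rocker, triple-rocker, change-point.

lengths: ground=8, input=8, coupler=12, output=3
sorted: s=3 (shortest), l=12 (longest), p+q=16
s + l = 15 vs p + q = 16
s + l < p + q (Grashof) with shortest = output link → rocker-crank

rocker-crank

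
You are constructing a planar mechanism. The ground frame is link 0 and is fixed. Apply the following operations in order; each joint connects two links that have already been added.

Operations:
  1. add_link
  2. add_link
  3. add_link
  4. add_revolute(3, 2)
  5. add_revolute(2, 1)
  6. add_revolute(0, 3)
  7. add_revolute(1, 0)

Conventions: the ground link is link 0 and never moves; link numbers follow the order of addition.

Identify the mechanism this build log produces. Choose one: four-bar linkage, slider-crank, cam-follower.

links: 4 (incl. ground); joints: 4 revolute, 0 prismatic, 0 higher (cam) pair, forming one closed loop
4 links in a single 4R loop → four-bar linkage

four-bar linkage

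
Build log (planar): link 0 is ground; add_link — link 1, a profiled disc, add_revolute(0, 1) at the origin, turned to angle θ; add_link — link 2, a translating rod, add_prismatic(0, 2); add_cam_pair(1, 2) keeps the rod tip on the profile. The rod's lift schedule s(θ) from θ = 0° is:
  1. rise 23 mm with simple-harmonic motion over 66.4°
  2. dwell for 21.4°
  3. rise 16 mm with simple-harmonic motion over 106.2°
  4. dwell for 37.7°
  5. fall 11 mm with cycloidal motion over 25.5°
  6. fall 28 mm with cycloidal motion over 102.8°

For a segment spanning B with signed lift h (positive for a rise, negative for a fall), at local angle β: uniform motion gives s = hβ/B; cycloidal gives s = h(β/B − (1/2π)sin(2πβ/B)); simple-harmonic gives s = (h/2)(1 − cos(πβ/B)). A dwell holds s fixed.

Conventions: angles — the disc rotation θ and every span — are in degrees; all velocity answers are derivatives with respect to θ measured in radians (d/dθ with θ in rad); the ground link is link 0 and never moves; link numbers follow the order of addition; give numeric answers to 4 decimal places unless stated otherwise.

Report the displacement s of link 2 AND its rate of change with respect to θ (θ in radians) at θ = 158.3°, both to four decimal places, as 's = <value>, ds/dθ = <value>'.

seg 1 [0°–66.4°] simple-harmonic, h=23: full span → s += 23 → s = 23.0000
seg 2 [66.4°–87.8°] dwell: s stays 23.0000
seg 3 [87.8°–194°] simple-harmonic, h=16: θ=158.3° here. β=70.5, B=106.2. 16/2·(1 − cos(π·0.6638)) = 11.9384 → s = 34.9384
velocity in seg [87.8°–194°] (simple-harmonic), θ in radians: β = 70.5° = 1.2305 rad, B = 106.2° = 1.8535 rad; ds/dθ = (πh/(2B)) sin(πβ/B) = (π·16/(2·1.8535)) sin(π·0.6638) = 11.802421 mm/rad

s = 34.9384, ds/dθ = 11.8024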